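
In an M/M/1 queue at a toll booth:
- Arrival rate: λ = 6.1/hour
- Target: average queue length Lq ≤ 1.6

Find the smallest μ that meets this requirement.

For M/M/1: Lq = λ²/(μ(μ-λ))
Need Lq ≤ 1.6, i.e. μ(μ-λ) ≥ λ²/1.6
μ² - 6.1μ - 37.21/1.6 ≥ 0  →  μ² - 6.1μ - 23.25625 ≥ 0
Quadratic formula (positive root): μ = [λ + √(λ² + 4×23.25625)]/2
Discriminant: 37.21 + 4×23.25625 = 130.2350, √130.2350 = 11.41206
μ ≥ (6.1 + 11.41206)/2 = 8.7560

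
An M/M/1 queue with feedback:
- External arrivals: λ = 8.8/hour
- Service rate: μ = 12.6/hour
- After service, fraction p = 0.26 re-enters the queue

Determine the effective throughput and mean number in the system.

Effective arrival rate: λ_eff = λ/(1-p) = 8.8/(1-0.26) = 8.8/0.74 = 11.89189
ρ = λ_eff/μ = 11.89189/12.6 = 0.943801
L = ρ/(1-ρ) = 0.943801/(1-0.943801) = 16.7939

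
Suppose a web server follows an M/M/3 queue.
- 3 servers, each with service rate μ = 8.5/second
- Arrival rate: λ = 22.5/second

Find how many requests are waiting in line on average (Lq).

Traffic intensity: ρ = λ/(cμ) = 22.5/(3×8.5) = 0.8824
Since ρ = 0.8824 < 1, system is stable.
Offered load a = λ/μ = cρ = 22.5/8.5 = 2.6471
P₀ = [ Σₙ₌₀^2 aⁿ/n! + a^3/(3!(1-ρ)) ]⁻¹
Σ = a^0/0! + a^1/1! + a^2/2! = 1.00000 + 2.64706 + 3.50346 = 7.1505
a^3/(3!(1-ρ)) = 18.547731/(6 × 0.11764706) = 26.2760
P₀ = 1/(7.1505 + 26.2760) = 0.02992
Lq = P₀·a^3·ρ / (3!(1-ρ)²) = 0.0299164 × 18.5477 × 0.882353 / (6 × 0.0138408) = 5.8956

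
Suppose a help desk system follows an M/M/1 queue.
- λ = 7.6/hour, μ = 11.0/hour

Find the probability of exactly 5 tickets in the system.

ρ = λ/μ = 7.6/11.0 = 0.6909
P(n) = (1-ρ)ρⁿ
P(5) = (1-0.6909) × 0.6909^5
P(5) = 0.30910 × 0.15743
P(5) = 0.04866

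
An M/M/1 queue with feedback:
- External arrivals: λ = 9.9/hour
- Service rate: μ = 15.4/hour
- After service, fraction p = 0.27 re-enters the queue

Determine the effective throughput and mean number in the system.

Effective arrival rate: λ_eff = λ/(1-p) = 9.9/(1-0.27) = 9.9/0.73 = 13.56164
ρ = λ_eff/μ = 13.56164/15.4 = 0.880626
L = ρ/(1-ρ) = 0.880626/(1-0.880626) = 7.3770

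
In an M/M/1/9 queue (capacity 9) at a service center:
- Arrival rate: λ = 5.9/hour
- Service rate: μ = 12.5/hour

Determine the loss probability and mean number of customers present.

ρ = λ/μ = 5.9/12.5 = 0.4720
P₀ = (1-ρ)/(1-ρ^(K+1)) = (1-0.4720)/(1-0.4720^10) = 0.5280/0.9995 = 0.5283
P_K = P₀×ρ^K = 0.528290 × 0.4720^9 = 0.528290 × 0.00116273 = 0.0006143
Blocking probability P_9 = 0.0006143 (0.06143%)
L = ρ[1 - (K+1)ρ^K + Kρ^(K+1)] / [(1-ρ)(1-ρ^(K+1))]
L = 0.4720 × (1 - 10×0.001163 + 9×0.0005488) / ((1 - 0.4720) × (1 - 0.0005488)) = 0.8884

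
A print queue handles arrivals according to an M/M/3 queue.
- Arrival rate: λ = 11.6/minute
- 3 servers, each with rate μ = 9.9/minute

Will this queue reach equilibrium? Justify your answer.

Stability requires ρ = λ/(cμ) < 1
ρ = 11.6/(3 × 9.9) = 11.6/29.70 = 0.3906
Since 0.3906 < 1, the system is STABLE.
The servers are busy 39.06% of the time.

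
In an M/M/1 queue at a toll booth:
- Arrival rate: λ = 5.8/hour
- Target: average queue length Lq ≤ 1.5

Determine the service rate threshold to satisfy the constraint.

For M/M/1: Lq = λ²/(μ(μ-λ))
Need Lq ≤ 1.5, i.e. μ(μ-λ) ≥ λ²/1.5
μ² - 5.8μ - 33.64/1.5 ≥ 0  →  μ² - 5.8μ - 22.42667 ≥ 0
Quadratic formula (positive root): μ = [λ + √(λ² + 4×22.42667)]/2
Discriminant: 33.64 + 4×22.42667 = 123.3467, √123.3467 = 11.1062
μ ≥ (5.8 + 11.1062)/2 = 8.4531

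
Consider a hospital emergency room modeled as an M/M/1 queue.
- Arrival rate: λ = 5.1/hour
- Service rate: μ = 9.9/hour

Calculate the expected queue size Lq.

ρ = λ/μ = 5.1/9.9 = 0.5152
For M/M/1: Lq = λ²/(μ(μ-λ))
Lq = 26.01/(9.9 × 4.80)
Lq = 0.5473 patients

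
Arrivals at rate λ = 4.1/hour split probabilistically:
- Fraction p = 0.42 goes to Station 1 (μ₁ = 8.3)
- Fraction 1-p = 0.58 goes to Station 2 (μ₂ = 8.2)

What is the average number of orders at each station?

Effective rates: λ₁ = 4.1×0.42 = 1.722, λ₂ = 4.1×0.58 = 2.378
Station 1: ρ₁ = 1.722/8.3 = 0.2075, L₁ = ρ₁/(1-ρ₁) = 0.2075/(1-0.2075) = 0.2618
Station 2: ρ₂ = 2.378/8.2 = 0.2900, L₂ = ρ₂/(1-ρ₂) = 0.2900/(1-0.2900) = 0.4085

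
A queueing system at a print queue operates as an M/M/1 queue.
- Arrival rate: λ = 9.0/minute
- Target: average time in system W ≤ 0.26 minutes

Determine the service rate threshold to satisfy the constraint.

For M/M/1: W = 1/(μ-λ)
Need W ≤ 0.26, so 1/(μ-λ) ≤ 0.26
μ - λ ≥ 1/0.26 = 3.8462
μ ≥ 9.0 + 3.8462 = 12.8462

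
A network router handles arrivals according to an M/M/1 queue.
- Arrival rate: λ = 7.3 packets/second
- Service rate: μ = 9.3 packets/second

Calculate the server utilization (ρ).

Server utilization: ρ = λ/μ
ρ = 7.3/9.3 = 0.7849
The server is busy 78.49% of the time.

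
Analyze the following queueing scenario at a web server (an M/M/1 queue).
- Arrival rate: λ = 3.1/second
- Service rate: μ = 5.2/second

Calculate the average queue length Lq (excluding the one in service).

ρ = λ/μ = 3.1/5.2 = 0.5962
For M/M/1: Lq = λ²/(μ(μ-λ))
Lq = 9.61/(5.2 × 2.10)
Lq = 0.8800 requests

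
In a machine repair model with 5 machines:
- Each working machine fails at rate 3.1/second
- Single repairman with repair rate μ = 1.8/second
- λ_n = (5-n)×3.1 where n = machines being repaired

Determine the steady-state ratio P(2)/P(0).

P(2)/P(0) = ∏_{i=0}^{2-1} λ_i/μ_{i+1}
= (5-0)×3.1/1.8 × (5-1)×3.1/1.8
= 59.3210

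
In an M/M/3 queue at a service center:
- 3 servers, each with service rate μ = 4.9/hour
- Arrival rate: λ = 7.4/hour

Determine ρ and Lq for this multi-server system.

Traffic intensity: ρ = λ/(cμ) = 7.4/(3×4.9) = 0.5034
Since ρ = 0.5034 < 1, system is stable.
Offered load a = λ/μ = cρ = 7.4/4.9 = 1.5102
P₀ = [ Σₙ₌₀^2 aⁿ/n! + a^3/(3!(1-ρ)) ]⁻¹
Σ = a^0/0! + a^1/1! + a^2/2! = 1.0000 + 1.5102 + 1.1404 = 3.6506
a^3/(3!(1-ρ)) = 3.4443/(6 × 0.4966) = 1.1560
P₀ = 1/(3.6506 + 1.1560) = 0.2080
Lq = P₀·a^3·ρ / (3!(1-ρ)²) = 0.20805 × 3.4443 × 0.50340 / (6 × 0.24661) = 0.2438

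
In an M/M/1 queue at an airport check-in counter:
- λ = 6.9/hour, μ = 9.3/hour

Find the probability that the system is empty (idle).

ρ = λ/μ = 6.9/9.3 = 0.7419
P(0) = 1 - ρ = 1 - 0.7419 = 0.2581
The server is idle 25.81% of the time.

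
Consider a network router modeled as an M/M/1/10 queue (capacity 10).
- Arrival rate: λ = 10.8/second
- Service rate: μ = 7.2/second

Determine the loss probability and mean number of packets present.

ρ = λ/μ = 10.8/7.2 = 1.5000
P₀ = (1-ρ)/(1-ρ^(K+1)) = (1-1.5000)/(1-1.5000^11) = -0.5000/-85.4976 = 0.005848
P_K = P₀×ρ^K = 0.005848 × 1.5000^10 = 0.005848 × 57.6650 = 0.3372
Blocking probability P_10 = 0.3372 (33.72%)
L = ρ[1 - (K+1)ρ^K + Kρ^(K+1)] / [(1-ρ)(1-ρ^(K+1))]
L = 1.5000 × (1 - 11×57.6650 + 10×86.4976) / ((1 - 1.5000) × (1 - 86.4976)) = 8.1287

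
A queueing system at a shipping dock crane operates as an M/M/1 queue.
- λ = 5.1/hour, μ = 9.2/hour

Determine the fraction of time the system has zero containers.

ρ = λ/μ = 5.1/9.2 = 0.5543
P(0) = 1 - ρ = 1 - 0.5543 = 0.4457
The server is idle 44.57% of the time.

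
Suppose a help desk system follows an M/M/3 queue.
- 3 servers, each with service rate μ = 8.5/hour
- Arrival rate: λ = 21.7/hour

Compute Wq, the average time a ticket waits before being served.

Traffic intensity: ρ = λ/(cμ) = 21.7/(3×8.5) = 0.8510
Since ρ = 0.8510 < 1, system is stable.
Offered load a = λ/μ = cρ = 21.7/8.5 = 2.5529
P₀ = [ Σₙ₌₀^2 aⁿ/n! + a^3/(3!(1-ρ)) ]⁻¹
Σ = a^0/0! + a^1/1! + a^2/2! = 1.0000 + 2.5529 + 3.2588 = 6.8117
a^3/(3!(1-ρ)) = 16.63882/(6 × 0.1490196) = 18.6092
P₀ = 1/(6.8117 + 18.6092) = 0.03934
Lq = P₀·a^3·ρ / (3!(1-ρ)²) = 0.0393377 × 16.6388 × 0.850980 / (6 × 0.0222068) = 4.1804
Wq = Lq/λ = 4.1804/21.7 = 0.1926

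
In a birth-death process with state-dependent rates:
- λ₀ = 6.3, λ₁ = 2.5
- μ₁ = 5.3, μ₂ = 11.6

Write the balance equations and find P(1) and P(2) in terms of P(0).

Balance equations:
State 0: λ₀P₀ = μ₁P₁ → P₁ = (λ₀/μ₁)P₀ = (6.3/5.3)P₀ = 1.1887P₀
State 1: P₂ = (λ₀λ₁)/(μ₁μ₂)P₀ = (6.3×2.5)/(5.3×11.6)P₀ = 0.2562P₀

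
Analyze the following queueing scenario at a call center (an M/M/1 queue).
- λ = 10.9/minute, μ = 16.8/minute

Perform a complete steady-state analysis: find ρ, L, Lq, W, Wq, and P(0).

Step 1: ρ = λ/μ = 10.9/16.8 = 0.6488
Step 2: L = λ/(μ-λ) = 10.9/5.90 = 1.8475
Step 3: Lq = λ²/(μ(μ-λ)) = 118.81/(16.8×5.90) = 1.1986
Step 4: W = 1/(μ-λ) = 1/5.90 = 0.169492
Step 5: Wq = λ/(μ(μ-λ)) = 10.9/(16.8×5.90) = 0.1100
Step 6: P(0) = 1-ρ = 0.3512
Verify: L = λW = 10.9×0.169492 = 1.8475 ✔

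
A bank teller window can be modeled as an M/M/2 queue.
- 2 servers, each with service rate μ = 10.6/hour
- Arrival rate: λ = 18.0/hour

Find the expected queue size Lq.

Traffic intensity: ρ = λ/(cμ) = 18.0/(2×10.6) = 0.8491
Since ρ = 0.8491 < 1, system is stable.
Offered load a = λ/μ = cρ = 18.0/10.6 = 1.6981
P₀ = [ Σₙ₌₀^1 aⁿ/n! + a^2/(2!(1-ρ)) ]⁻¹
Σ = a^0/0! + a^1/1! = 1.0000 + 1.6981 = 2.6981
a^2/(2!(1-ρ)) = 2.88359/(2 × 0.150943) = 9.5519
P₀ = 1/(2.6981 + 9.5519) = 0.08163
Lq = P₀·a^2·ρ / (2!(1-ρ)²) = 0.081633 × 2.8836 × 0.84906 / (2 × 0.022784) = 4.3861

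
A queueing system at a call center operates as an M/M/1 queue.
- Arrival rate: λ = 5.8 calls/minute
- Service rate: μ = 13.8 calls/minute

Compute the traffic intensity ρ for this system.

Server utilization: ρ = λ/μ
ρ = 5.8/13.8 = 0.4203
The server is busy 42.03% of the time.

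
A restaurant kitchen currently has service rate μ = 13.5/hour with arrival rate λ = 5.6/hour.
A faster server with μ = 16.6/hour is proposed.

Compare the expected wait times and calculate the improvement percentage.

System 1: ρ₁ = 5.6/13.5 = 0.4148, W₁ = 1/(13.5-5.6) = 0.12658
System 2: ρ₂ = 5.6/16.6 = 0.3373, W₂ = 1/(16.6-5.6) = 0.090909
Improvement: (W₁-W₂)/W₁ = (0.12658-0.090909)/0.12658 = 28.18%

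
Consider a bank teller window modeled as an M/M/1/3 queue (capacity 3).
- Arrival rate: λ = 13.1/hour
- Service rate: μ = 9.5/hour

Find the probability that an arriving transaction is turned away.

ρ = λ/μ = 13.1/9.5 = 1.3789
P₀ = (1-ρ)/(1-ρ^(K+1)) = (1-1.3789)/(1-1.3789^4) = -0.3789/-2.6152 = 0.1449
P_K = P₀×ρ^K = 0.1449 × 1.3789^3 = 0.1449 × 2.6218 = 0.3799
Blocking probability = 37.99%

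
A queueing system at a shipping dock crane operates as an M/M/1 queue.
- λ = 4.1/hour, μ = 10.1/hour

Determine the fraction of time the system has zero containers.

ρ = λ/μ = 4.1/10.1 = 0.4059
P(0) = 1 - ρ = 1 - 0.4059 = 0.5941
The server is idle 59.41% of the time.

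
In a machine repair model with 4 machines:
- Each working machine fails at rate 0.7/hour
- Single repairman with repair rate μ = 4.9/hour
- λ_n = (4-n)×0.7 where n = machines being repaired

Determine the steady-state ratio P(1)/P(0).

P(1)/P(0) = ∏_{i=0}^{1-1} λ_i/μ_{i+1}
= (4-0)×0.7/4.9
= 0.5714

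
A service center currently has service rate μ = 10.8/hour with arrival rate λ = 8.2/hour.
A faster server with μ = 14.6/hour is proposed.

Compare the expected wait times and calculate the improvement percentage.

System 1: ρ₁ = 8.2/10.8 = 0.7593, W₁ = 1/(10.8-8.2) = 0.384615
System 2: ρ₂ = 8.2/14.6 = 0.5616, W₂ = 1/(14.6-8.2) = 0.156250
Improvement: (W₁-W₂)/W₁ = (0.384615-0.156250)/0.384615 = 59.37%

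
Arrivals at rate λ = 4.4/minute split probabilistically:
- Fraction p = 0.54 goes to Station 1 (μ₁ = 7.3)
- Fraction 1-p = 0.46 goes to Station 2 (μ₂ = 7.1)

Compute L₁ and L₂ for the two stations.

Effective rates: λ₁ = 4.4×0.54 = 2.376, λ₂ = 4.4×0.46 = 2.024
Station 1: ρ₁ = 2.376/7.3 = 0.32548, L₁ = ρ₁/(1-ρ₁) = 0.32548/(1-0.32548) = 0.4825
Station 2: ρ₂ = 2.024/7.1 = 0.28507, L₂ = ρ₂/(1-ρ₂) = 0.28507/(1-0.28507) = 0.3987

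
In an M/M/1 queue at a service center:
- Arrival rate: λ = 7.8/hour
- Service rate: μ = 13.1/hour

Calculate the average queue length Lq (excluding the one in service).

ρ = λ/μ = 7.8/13.1 = 0.5954
For M/M/1: Lq = λ²/(μ(μ-λ))
Lq = 60.84/(13.1 × 5.30)
Lq = 0.8763 customers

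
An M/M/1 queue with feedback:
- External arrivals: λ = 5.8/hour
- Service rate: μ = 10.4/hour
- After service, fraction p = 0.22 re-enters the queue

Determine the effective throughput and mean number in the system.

Effective arrival rate: λ_eff = λ/(1-p) = 5.8/(1-0.22) = 5.8/0.78 = 7.435897
ρ = λ_eff/μ = 7.435897/10.4 = 0.7149901
L = ρ/(1-ρ) = 0.7149901/(1-0.7149901) = 2.5087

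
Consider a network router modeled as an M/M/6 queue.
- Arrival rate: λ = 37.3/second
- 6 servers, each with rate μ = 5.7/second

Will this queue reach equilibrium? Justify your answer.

Stability requires ρ = λ/(cμ) < 1
ρ = 37.3/(6 × 5.7) = 37.3/34.20 = 1.0906
Since 1.0906 ≥ 1, the system is UNSTABLE.
Need c > λ/μ = 37.3/5.7 = 6.54.
Minimum servers needed: c = 7.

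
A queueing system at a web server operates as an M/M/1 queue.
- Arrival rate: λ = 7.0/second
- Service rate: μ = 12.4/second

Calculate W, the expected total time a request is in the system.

First, compute utilization: ρ = λ/μ = 7.0/12.4 = 0.5645
For M/M/1: W = 1/(μ-λ)
W = 1/(12.4-7.0) = 1/5.40
W = 0.1852 seconds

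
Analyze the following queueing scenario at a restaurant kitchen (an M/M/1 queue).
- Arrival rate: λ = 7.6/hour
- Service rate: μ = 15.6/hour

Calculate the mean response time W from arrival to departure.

First, compute utilization: ρ = λ/μ = 7.6/15.6 = 0.4872
For M/M/1: W = 1/(μ-λ)
W = 1/(15.6-7.6) = 1/8.00
W = 0.1250 hours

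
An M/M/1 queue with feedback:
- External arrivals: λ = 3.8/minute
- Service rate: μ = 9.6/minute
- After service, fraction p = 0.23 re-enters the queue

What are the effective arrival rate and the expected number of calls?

Effective arrival rate: λ_eff = λ/(1-p) = 3.8/(1-0.23) = 3.8/0.77 = 4.9351
ρ = λ_eff/μ = 4.9351/9.6 = 0.51407
L = ρ/(1-ρ) = 0.51407/(1-0.51407) = 1.0579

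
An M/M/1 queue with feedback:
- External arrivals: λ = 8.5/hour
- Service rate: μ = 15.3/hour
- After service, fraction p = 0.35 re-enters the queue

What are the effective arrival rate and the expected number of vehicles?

Effective arrival rate: λ_eff = λ/(1-p) = 8.5/(1-0.35) = 8.5/0.65 = 13.07692
ρ = λ_eff/μ = 13.07692/15.3 = 0.854701
L = ρ/(1-ρ) = 0.854701/(1-0.854701) = 5.8824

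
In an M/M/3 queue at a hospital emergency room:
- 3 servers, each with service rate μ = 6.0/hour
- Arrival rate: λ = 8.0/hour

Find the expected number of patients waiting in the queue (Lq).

Traffic intensity: ρ = λ/(cμ) = 8.0/(3×6.0) = 0.4444
Since ρ = 0.4444 < 1, system is stable.
Offered load a = λ/μ = cρ = 8.0/6.0 = 1.3333
P₀ = [ Σₙ₌₀^2 aⁿ/n! + a^3/(3!(1-ρ)) ]⁻¹
Σ = a^0/0! + a^1/1! + a^2/2! = 1.0000 + 1.3333 + 0.8889 = 3.2222
a^3/(3!(1-ρ)) = 2.3704/(6 × 0.5556) = 0.7111
P₀ = 1/(3.2222 + 0.7111) = 0.2542
Lq = P₀·a^3·ρ / (3!(1-ρ)²) = 0.2542 × 2.3704 × 0.4444 / (6 × 0.3086) = 0.1446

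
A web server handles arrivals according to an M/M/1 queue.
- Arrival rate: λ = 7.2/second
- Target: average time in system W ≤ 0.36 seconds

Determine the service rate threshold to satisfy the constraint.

For M/M/1: W = 1/(μ-λ)
Need W ≤ 0.36, so 1/(μ-λ) ≤ 0.36
μ - λ ≥ 1/0.36 = 2.7778
μ ≥ 7.2 + 2.7778 = 9.9778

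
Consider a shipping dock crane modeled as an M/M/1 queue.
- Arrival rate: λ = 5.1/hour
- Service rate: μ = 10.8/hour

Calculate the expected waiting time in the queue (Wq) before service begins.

First, compute utilization: ρ = λ/μ = 5.1/10.8 = 0.4722
For M/M/1: Wq = λ/(μ(μ-λ))
Wq = 5.1/(10.8 × (10.8-5.1))
Wq = 5.1/(10.8 × 5.70)
Wq = 0.08285 hours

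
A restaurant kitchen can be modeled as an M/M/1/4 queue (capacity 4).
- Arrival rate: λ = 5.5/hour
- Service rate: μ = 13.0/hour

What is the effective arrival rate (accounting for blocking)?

ρ = λ/μ = 5.5/13.0 = 0.423077
P₀ = (1-ρ)/(1-ρ^(K+1)) = (1-0.423077)/(1-0.423077^5) = 0.5769/0.9864 = 0.5849
P_K = P₀×ρ^K = 0.5849 × 0.423077^4 = 0.5849 × 0.03204 = 0.01874
λ_eff = λ(1-P_K) = 5.5 × (1 - 0.01874) = 5.5 × 0.98126 = 5.3969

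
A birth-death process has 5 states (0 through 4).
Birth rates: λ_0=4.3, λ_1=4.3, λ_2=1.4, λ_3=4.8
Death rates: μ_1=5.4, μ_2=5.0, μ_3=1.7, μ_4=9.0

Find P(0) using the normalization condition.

Ratios P(n)/P(0) = (λ₀···λₙ₋₁)/(μ₁···μₙ):
P(1)/P(0) = (4.3)/(5.4) = 0.7963
P(2)/P(0) = (4.3×4.3)/(5.4×5.0) = 0.6848
P(3)/P(0) = (4.3×4.3×1.4)/(5.4×5.0×1.7) = 0.5640
P(4)/P(0) = (4.3×4.3×1.4×4.8)/(5.4×5.0×1.7×9.0) = 0.3008

Normalization: ∑ P(n) = 1
P(0) × (1.0000 + 0.7963 + 0.6848 + 0.5640 + 0.3008) = 1
P(0) × 3.3459 = 1
P(0) = 1/3.3459 = 0.2989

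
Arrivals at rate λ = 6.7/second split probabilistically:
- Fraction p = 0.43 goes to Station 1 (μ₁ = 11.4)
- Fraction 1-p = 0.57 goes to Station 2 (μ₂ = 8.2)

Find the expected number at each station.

Effective rates: λ₁ = 6.7×0.43 = 2.881, λ₂ = 6.7×0.57 = 3.819
Station 1: ρ₁ = 2.881/11.4 = 0.2527, L₁ = ρ₁/(1-ρ₁) = 0.2527/(1-0.2527) = 0.3382
Station 2: ρ₂ = 3.819/8.2 = 0.46573, L₂ = ρ₂/(1-ρ₂) = 0.46573/(1-0.46573) = 0.8717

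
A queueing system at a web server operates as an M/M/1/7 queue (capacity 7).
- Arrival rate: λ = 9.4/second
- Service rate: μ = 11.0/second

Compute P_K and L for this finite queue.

ρ = λ/μ = 9.4/11.0 = 0.85455
P₀ = (1-ρ)/(1-ρ^(K+1)) = (1-0.85455)/(1-0.85455^8) = 0.14545/0.71562 = 0.2033
P_K = P₀×ρ^K = 0.20325 × 0.85455^7 = 0.20325 × 0.33278 = 0.06764
Blocking probability P_7 = 0.06764 (6.76%)
L = ρ[1 - (K+1)ρ^K + Kρ^(K+1)] / [(1-ρ)(1-ρ^(K+1))]
L = 0.85455 × (1 - 8×0.332784 + 7×0.284381) / ((1 - 0.85455) × (1 - 0.284381)) = 2.6961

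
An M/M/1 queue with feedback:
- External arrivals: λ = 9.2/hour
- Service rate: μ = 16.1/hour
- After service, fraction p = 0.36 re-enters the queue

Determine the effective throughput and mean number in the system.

Effective arrival rate: λ_eff = λ/(1-p) = 9.2/(1-0.36) = 9.2/0.64 = 14.3750
ρ = λ_eff/μ = 14.3750/16.1 = 0.892857
L = ρ/(1-ρ) = 0.892857/(1-0.892857) = 8.3333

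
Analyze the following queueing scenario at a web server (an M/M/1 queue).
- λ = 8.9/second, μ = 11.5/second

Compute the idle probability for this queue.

ρ = λ/μ = 8.9/11.5 = 0.7739
P(0) = 1 - ρ = 1 - 0.7739 = 0.2261
The server is idle 22.61% of the time.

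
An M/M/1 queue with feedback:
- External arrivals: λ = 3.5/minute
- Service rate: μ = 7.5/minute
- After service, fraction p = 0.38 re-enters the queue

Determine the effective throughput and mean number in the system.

Effective arrival rate: λ_eff = λ/(1-p) = 3.5/(1-0.38) = 3.5/0.62 = 5.6452
ρ = λ_eff/μ = 5.6452/7.5 = 0.75269
L = ρ/(1-ρ) = 0.75269/(1-0.75269) = 3.0435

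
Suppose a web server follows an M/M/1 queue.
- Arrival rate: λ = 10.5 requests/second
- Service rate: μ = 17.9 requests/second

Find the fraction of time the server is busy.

Server utilization: ρ = λ/μ
ρ = 10.5/17.9 = 0.5866
The server is busy 58.66% of the time.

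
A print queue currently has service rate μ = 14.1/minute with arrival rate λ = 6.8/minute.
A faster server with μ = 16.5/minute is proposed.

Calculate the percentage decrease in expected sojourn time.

System 1: ρ₁ = 6.8/14.1 = 0.4823, W₁ = 1/(14.1-6.8) = 0.1370
System 2: ρ₂ = 6.8/16.5 = 0.4121, W₂ = 1/(16.5-6.8) = 0.1031
Improvement: (W₁-W₂)/W₁ = (0.1370-0.1031)/0.1370 = 24.74%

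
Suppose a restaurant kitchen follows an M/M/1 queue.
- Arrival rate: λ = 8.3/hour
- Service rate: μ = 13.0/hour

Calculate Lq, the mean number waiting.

ρ = λ/μ = 8.3/13.0 = 0.6385
For M/M/1: Lq = λ²/(μ(μ-λ))
Lq = 68.89/(13.0 × 4.70)
Lq = 1.1275 orders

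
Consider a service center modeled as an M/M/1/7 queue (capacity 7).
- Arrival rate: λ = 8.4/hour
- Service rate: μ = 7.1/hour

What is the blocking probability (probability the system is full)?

ρ = λ/μ = 8.4/7.1 = 1.1831
P₀ = (1-ρ)/(1-ρ^(K+1)) = (1-1.1831)/(1-1.1831^8) = -0.1831/-2.8386 = 0.06450
P_K = P₀×ρ^K = 0.06450 × 1.1831^7 = 0.06450 × 3.2445 = 0.2093
Blocking probability = 20.93%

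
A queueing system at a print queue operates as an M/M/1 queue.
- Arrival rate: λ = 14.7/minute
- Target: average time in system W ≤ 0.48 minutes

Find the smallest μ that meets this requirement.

For M/M/1: W = 1/(μ-λ)
Need W ≤ 0.48, so 1/(μ-λ) ≤ 0.48
μ - λ ≥ 1/0.48 = 2.0833
μ ≥ 14.7 + 2.0833 = 16.7833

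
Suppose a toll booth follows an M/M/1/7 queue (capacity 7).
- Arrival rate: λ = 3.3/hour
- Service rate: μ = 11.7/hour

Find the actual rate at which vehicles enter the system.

ρ = λ/μ = 3.3/11.7 = 0.28205
P₀ = (1-ρ)/(1-ρ^(K+1)) = (1-0.28205)/(1-0.28205^8) = 0.71795/0.99996 = 0.7180
P_K = P₀×ρ^K = 0.7180 × 0.28205^7 = 0.7180 × 0.0001420 = 0.0001020
λ_eff = λ(1-P_K) = 3.3 × (1 - 0.0001020) = 3.3 × 0.9999 = 3.2997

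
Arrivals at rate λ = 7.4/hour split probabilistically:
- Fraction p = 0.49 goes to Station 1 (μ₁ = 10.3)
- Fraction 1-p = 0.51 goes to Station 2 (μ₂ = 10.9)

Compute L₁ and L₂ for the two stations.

Effective rates: λ₁ = 7.4×0.49 = 3.626, λ₂ = 7.4×0.51 = 3.774
Station 1: ρ₁ = 3.626/10.3 = 0.35204, L₁ = ρ₁/(1-ρ₁) = 0.35204/(1-0.35204) = 0.5433
Station 2: ρ₂ = 3.774/10.9 = 0.34624, L₂ = ρ₂/(1-ρ₂) = 0.34624/(1-0.34624) = 0.5296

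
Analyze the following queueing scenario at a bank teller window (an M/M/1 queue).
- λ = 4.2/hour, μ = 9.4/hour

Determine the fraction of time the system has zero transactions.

ρ = λ/μ = 4.2/9.4 = 0.4468
P(0) = 1 - ρ = 1 - 0.4468 = 0.5532
The server is idle 55.32% of the time.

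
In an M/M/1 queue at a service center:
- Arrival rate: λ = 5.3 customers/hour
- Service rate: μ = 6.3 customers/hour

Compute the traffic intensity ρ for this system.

Server utilization: ρ = λ/μ
ρ = 5.3/6.3 = 0.8413
The server is busy 84.13% of the time.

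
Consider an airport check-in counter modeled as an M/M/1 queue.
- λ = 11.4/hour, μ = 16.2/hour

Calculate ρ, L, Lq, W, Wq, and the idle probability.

Step 1: ρ = λ/μ = 11.4/16.2 = 0.7037
Step 2: L = λ/(μ-λ) = 11.4/4.80 = 2.3750
Step 3: Lq = λ²/(μ(μ-λ)) = 129.96/(16.2×4.80) = 1.6713
Step 4: W = 1/(μ-λ) = 1/4.80 = 0.20833
Step 5: Wq = λ/(μ(μ-λ)) = 11.4/(16.2×4.80) = 0.1466
Step 6: P(0) = 1-ρ = 0.2963
Verify: L = λW = 11.4×0.20833 = 2.3750 ✔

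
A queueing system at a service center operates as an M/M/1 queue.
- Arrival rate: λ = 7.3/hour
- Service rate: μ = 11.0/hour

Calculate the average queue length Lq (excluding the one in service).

ρ = λ/μ = 7.3/11.0 = 0.6636
For M/M/1: Lq = λ²/(μ(μ-λ))
Lq = 53.29/(11.0 × 3.70)
Lq = 1.3093 customers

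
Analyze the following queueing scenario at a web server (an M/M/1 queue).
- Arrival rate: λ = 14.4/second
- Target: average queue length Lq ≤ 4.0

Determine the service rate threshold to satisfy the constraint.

For M/M/1: Lq = λ²/(μ(μ-λ))
Need Lq ≤ 4.0, i.e. μ(μ-λ) ≥ λ²/4.0
μ² - 14.4μ - 207.36/4.0 ≥ 0  →  μ² - 14.4μ - 51.8400 ≥ 0
Quadratic formula (positive root): μ = [λ + √(λ² + 4×51.8400)]/2
Discriminant: 207.36 + 4×51.8400 = 414.7200, √414.7200 = 20.3647
μ ≥ (14.4 + 20.3647)/2 = 17.3823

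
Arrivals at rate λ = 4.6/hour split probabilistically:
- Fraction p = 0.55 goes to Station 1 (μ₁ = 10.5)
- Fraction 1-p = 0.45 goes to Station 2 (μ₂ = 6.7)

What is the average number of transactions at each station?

Effective rates: λ₁ = 4.6×0.55 = 2.53, λ₂ = 4.6×0.45 = 2.07
Station 1: ρ₁ = 2.53/10.5 = 0.24095, L₁ = ρ₁/(1-ρ₁) = 0.24095/(1-0.24095) = 0.3174
Station 2: ρ₂ = 2.07/6.7 = 0.30896, L₂ = ρ₂/(1-ρ₂) = 0.30896/(1-0.30896) = 0.4471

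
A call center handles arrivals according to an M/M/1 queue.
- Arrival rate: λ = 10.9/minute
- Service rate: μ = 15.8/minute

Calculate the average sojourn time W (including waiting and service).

First, compute utilization: ρ = λ/μ = 10.9/15.8 = 0.6899
For M/M/1: W = 1/(μ-λ)
W = 1/(15.8-10.9) = 1/4.90
W = 0.2041 minutes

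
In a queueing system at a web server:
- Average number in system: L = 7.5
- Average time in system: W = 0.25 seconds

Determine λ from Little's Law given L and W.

Little's Law: L = λW, so λ = L/W
λ = 7.5/0.25 = 30.0000 requests/second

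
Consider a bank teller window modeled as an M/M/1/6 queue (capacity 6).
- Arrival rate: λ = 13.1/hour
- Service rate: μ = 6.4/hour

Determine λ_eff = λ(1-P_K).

ρ = λ/μ = 13.1/6.4 = 2.04688
P₀ = (1-ρ)/(1-ρ^(K+1)) = (1-2.04688)/(1-2.04688^7) = -1.0469/-149.5382 = 0.007001
P_K = P₀×ρ^K = 0.007001 × 2.04688^6 = 0.007001 × 73.5452 = 0.5149
λ_eff = λ(1-P_K) = 13.1 × (1 - 0.51487) = 13.1 × 0.48513 = 6.3552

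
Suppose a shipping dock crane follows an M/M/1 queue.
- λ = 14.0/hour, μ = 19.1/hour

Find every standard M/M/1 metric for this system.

Step 1: ρ = λ/μ = 14.0/19.1 = 0.7330
Step 2: L = λ/(μ-λ) = 14.0/5.10 = 2.7451
Step 3: Lq = λ²/(μ(μ-λ)) = 196.00/(19.1×5.10) = 2.0121
Step 4: W = 1/(μ-λ) = 1/5.10 = 0.19608
Step 5: Wq = λ/(μ(μ-λ)) = 14.0/(19.1×5.10) = 0.1437
Step 6: P(0) = 1-ρ = 0.2670
Verify: L = λW = 14.0×0.19608 = 2.7451 ✔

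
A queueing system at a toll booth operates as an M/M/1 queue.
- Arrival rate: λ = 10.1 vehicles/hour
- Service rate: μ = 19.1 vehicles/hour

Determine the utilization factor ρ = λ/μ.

Server utilization: ρ = λ/μ
ρ = 10.1/19.1 = 0.5288
The server is busy 52.88% of the time.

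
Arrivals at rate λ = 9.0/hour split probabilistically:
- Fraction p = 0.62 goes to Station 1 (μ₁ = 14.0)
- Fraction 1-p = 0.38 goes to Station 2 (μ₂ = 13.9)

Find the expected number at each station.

Effective rates: λ₁ = 9.0×0.62 = 5.58, λ₂ = 9.0×0.38 = 3.42
Station 1: ρ₁ = 5.58/14.0 = 0.39857, L₁ = ρ₁/(1-ρ₁) = 0.39857/(1-0.39857) = 0.6627
Station 2: ρ₂ = 3.42/13.9 = 0.2460, L₂ = ρ₂/(1-ρ₂) = 0.2460/(1-0.2460) = 0.3263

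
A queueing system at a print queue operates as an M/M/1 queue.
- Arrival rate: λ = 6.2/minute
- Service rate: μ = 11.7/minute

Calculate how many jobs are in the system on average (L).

ρ = λ/μ = 6.2/11.7 = 0.5299
For M/M/1: L = λ/(μ-λ)
L = 6.2/(11.7-6.2) = 6.2/5.50
L = 1.1273 jobs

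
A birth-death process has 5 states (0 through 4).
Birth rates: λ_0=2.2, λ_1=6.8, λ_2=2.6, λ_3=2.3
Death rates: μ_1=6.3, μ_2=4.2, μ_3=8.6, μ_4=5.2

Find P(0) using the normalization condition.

Ratios P(n)/P(0) = (λ₀···λₙ₋₁)/(μ₁···μₙ):
P(1)/P(0) = (2.2)/(6.3) = 0.3492
P(2)/P(0) = (2.2×6.8)/(6.3×4.2) = 0.5654
P(3)/P(0) = (2.2×6.8×2.6)/(6.3×4.2×8.6) = 0.1709
P(4)/P(0) = (2.2×6.8×2.6×2.3)/(6.3×4.2×8.6×5.2) = 0.07560

Normalization: ∑ P(n) = 1
P(0) × (1.0000 + 0.3492 + 0.5654 + 0.1709 + 0.07560) = 1
P(0) × 2.1611 = 1
P(0) = 1/2.1611 = 0.4627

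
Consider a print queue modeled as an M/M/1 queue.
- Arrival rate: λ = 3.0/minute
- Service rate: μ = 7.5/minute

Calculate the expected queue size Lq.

ρ = λ/μ = 3.0/7.5 = 0.4000
For M/M/1: Lq = λ²/(μ(μ-λ))
Lq = 9.00/(7.5 × 4.50)
Lq = 0.2667 jobs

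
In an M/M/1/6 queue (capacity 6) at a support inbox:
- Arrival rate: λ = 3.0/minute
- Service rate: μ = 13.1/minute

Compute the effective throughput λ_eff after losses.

ρ = λ/μ = 3.0/13.1 = 0.2290
P₀ = (1-ρ)/(1-ρ^(K+1)) = (1-0.2290)/(1-0.2290^7) = 0.7710/1.0000 = 0.7710
P_K = P₀×ρ^K = 0.7710 × 0.2290^6 = 0.7710 × 0.0001442 = 0.0001112
λ_eff = λ(1-P_K) = 3.0 × (1 - 0.0001112) = 3.0 × 0.9999 = 2.9997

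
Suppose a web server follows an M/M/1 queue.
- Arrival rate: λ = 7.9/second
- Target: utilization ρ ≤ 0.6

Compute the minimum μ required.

ρ = λ/μ, so μ = λ/ρ
μ ≥ 7.9/0.6 = 13.1667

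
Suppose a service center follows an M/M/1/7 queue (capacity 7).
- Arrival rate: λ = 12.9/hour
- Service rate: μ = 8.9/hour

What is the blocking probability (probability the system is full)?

ρ = λ/μ = 12.9/8.9 = 1.44944
P₀ = (1-ρ)/(1-ρ^(K+1)) = (1-1.44944)/(1-1.44944^8) = -0.4494/-18.4806 = 0.02432
P_K = P₀×ρ^K = 0.02432 × 1.44944^7 = 0.02432 × 13.4401 = 0.3269
Blocking probability = 32.69%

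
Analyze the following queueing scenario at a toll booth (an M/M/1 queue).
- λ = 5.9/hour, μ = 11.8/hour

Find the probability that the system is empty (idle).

ρ = λ/μ = 5.9/11.8 = 0.5000
P(0) = 1 - ρ = 1 - 0.5000 = 0.5000
The server is idle 50.00% of the time.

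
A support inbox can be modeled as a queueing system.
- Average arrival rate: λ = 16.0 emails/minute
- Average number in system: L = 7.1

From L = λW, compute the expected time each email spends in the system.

Little's Law: L = λW, so W = L/λ
W = 7.1/16.0 = 0.4437 minutes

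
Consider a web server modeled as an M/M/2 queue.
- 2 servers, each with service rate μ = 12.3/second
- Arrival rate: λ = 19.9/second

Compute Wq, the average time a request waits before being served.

Traffic intensity: ρ = λ/(cμ) = 19.9/(2×12.3) = 0.8089
Since ρ = 0.8089 < 1, system is stable.
Offered load a = λ/μ = cρ = 19.9/12.3 = 1.6179
P₀ = [ Σₙ₌₀^1 aⁿ/n! + a^2/(2!(1-ρ)) ]⁻¹
Σ = a^0/0! + a^1/1! = 1.0000 + 1.6179 = 2.6179
a^2/(2!(1-ρ)) = 2.6176/(2 × 0.19106) = 6.8502
P₀ = 1/(2.6179 + 6.8502) = 0.1056
Lq = P₀·a^2·ρ / (2!(1-ρ)²) = 0.1056180 × 2.617556 × 0.8089431 / (2 × 0.03650274) = 3.0633
Wq = Lq/λ = 3.0633/19.9 = 0.1539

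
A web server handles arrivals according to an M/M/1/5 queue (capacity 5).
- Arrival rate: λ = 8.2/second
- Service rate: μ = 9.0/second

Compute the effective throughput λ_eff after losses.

ρ = λ/μ = 8.2/9.0 = 0.9111
P₀ = (1-ρ)/(1-ρ^(K+1)) = (1-0.9111)/(1-0.9111^6) = 0.08890/0.4280 = 0.2077
P_K = P₀×ρ^K = 0.2077 × 0.9111^5 = 0.2077 × 0.6278 = 0.1304
λ_eff = λ(1-P_K) = 8.2 × (1 - 0.1304) = 8.2 × 0.8696 = 7.1307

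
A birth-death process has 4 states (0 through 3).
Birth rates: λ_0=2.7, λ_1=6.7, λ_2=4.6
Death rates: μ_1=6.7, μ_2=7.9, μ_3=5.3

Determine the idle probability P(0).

Ratios P(n)/P(0) = (λ₀···λₙ₋₁)/(μ₁···μₙ):
P(1)/P(0) = (2.7)/(6.7) = 0.4030
P(2)/P(0) = (2.7×6.7)/(6.7×7.9) = 0.3418
P(3)/P(0) = (2.7×6.7×4.6)/(6.7×7.9×5.3) = 0.2966

Normalization: ∑ P(n) = 1
P(0) × (1.0000 + 0.4030 + 0.3418 + 0.2966) = 1
P(0) × 2.0414 = 1
P(0) = 1/2.0414 = 0.4899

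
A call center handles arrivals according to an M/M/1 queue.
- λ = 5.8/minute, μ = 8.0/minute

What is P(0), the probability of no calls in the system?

ρ = λ/μ = 5.8/8.0 = 0.7250
P(0) = 1 - ρ = 1 - 0.7250 = 0.2750
The server is idle 27.50% of the time.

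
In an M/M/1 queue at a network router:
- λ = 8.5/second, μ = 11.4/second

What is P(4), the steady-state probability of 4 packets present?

ρ = λ/μ = 8.5/11.4 = 0.7456
P(n) = (1-ρ)ρⁿ
P(4) = (1-0.7456) × 0.7456^4
P(4) = 0.25440 × 0.30905
P(4) = 0.07862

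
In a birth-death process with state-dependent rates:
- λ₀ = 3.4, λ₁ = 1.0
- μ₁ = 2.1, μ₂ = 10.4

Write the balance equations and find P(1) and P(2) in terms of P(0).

Balance equations:
State 0: λ₀P₀ = μ₁P₁ → P₁ = (λ₀/μ₁)P₀ = (3.4/2.1)P₀ = 1.6190P₀
State 1: P₂ = (λ₀λ₁)/(μ₁μ₂)P₀ = (3.4×1.0)/(2.1×10.4)P₀ = 0.1557P₀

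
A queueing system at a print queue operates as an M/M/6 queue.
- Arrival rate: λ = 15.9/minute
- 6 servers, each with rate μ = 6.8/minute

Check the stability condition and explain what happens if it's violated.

Stability requires ρ = λ/(cμ) < 1
ρ = 15.9/(6 × 6.8) = 15.9/40.80 = 0.3897
Since 0.3897 < 1, the system is STABLE.
The servers are busy 38.97% of the time.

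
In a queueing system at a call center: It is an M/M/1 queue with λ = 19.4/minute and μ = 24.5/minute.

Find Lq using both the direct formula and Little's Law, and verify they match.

Method 1 (direct): Lq = λ²/(μ(μ-λ)) = 376.36/(24.5 × 5.10) = 3.0121

Method 2 (Little's Law):
W = 1/(μ-λ) = 1/5.10 = 0.196078
Wq = W - 1/μ = 0.196078 - 0.0408163 = 0.155262
Lq = λWq = 19.4 × 0.155262 = 3.0121 ✔ (matches Method 1)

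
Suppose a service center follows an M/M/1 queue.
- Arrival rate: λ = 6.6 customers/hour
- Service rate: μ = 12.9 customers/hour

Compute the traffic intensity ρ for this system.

Server utilization: ρ = λ/μ
ρ = 6.6/12.9 = 0.5116
The server is busy 51.16% of the time.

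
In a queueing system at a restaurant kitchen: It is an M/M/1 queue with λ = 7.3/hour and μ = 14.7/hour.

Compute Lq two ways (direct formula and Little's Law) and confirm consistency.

Method 1 (direct): Lq = λ²/(μ(μ-λ)) = 53.29/(14.7 × 7.40) = 0.4899

Method 2 (Little's Law):
W = 1/(μ-λ) = 1/7.40 = 0.13514
Wq = W - 1/μ = 0.13514 - 0.068027 = 0.06711
Lq = λWq = 7.3 × 0.06711 = 0.4899 ✔ (matches Method 1)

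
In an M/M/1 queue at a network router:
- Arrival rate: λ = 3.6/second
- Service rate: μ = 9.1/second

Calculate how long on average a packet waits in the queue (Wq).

First, compute utilization: ρ = λ/μ = 3.6/9.1 = 0.3956
For M/M/1: Wq = λ/(μ(μ-λ))
Wq = 3.6/(9.1 × (9.1-3.6))
Wq = 3.6/(9.1 × 5.50)
Wq = 0.07193 seconds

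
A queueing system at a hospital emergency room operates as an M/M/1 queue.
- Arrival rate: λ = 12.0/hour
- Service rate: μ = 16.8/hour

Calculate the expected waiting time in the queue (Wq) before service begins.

First, compute utilization: ρ = λ/μ = 12.0/16.8 = 0.7143
For M/M/1: Wq = λ/(μ(μ-λ))
Wq = 12.0/(16.8 × (16.8-12.0))
Wq = 12.0/(16.8 × 4.80)
Wq = 0.1488 hours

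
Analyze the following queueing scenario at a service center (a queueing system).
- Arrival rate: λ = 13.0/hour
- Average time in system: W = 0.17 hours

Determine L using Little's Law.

Little's Law: L = λW
L = 13.0 × 0.17 = 2.2100 customers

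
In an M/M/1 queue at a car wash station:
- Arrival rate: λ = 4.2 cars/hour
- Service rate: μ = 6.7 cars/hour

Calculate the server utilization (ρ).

Server utilization: ρ = λ/μ
ρ = 4.2/6.7 = 0.6269
The server is busy 62.69% of the time.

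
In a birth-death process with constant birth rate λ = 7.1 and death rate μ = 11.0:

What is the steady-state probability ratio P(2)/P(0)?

For constant rates: P(n)/P(0) = (λ/μ)^n
P(2)/P(0) = (7.1/11.0)^2 = 0.64545^2 = 0.4166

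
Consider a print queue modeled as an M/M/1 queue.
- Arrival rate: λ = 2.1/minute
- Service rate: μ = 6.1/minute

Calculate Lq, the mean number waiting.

ρ = λ/μ = 2.1/6.1 = 0.3443
For M/M/1: Lq = λ²/(μ(μ-λ))
Lq = 4.41/(6.1 × 4.00)
Lq = 0.1807 jobs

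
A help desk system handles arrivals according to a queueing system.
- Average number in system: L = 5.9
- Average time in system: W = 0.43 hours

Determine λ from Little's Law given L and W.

Little's Law: L = λW, so λ = L/W
λ = 5.9/0.43 = 13.7209 tickets/hour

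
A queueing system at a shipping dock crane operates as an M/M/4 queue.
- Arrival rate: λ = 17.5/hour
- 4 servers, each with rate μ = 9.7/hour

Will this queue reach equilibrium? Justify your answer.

Stability requires ρ = λ/(cμ) < 1
ρ = 17.5/(4 × 9.7) = 17.5/38.80 = 0.4510
Since 0.4510 < 1, the system is STABLE.
The servers are busy 45.10% of the time.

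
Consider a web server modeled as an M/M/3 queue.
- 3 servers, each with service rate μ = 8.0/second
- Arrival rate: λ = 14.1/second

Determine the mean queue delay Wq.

Traffic intensity: ρ = λ/(cμ) = 14.1/(3×8.0) = 0.5875
Since ρ = 0.5875 < 1, system is stable.
Offered load a = λ/μ = cρ = 14.1/8.0 = 1.7625
P₀ = [ Σₙ₌₀^2 aⁿ/n! + a^3/(3!(1-ρ)) ]⁻¹
Σ = a^0/0! + a^1/1! + a^2/2! = 1.0000 + 1.7625 + 1.5532 = 4.3157
a^3/(3!(1-ρ)) = 5.4750/(6 × 0.4125) = 2.2121
P₀ = 1/(4.3157 + 2.2121) = 0.1532
Lq = P₀·a^3·ρ / (3!(1-ρ)²) = 0.15319 × 5.4750 × 0.58750 / (6 × 0.17016) = 0.4826
Wq = Lq/λ = 0.4826/14.1 = 0.03423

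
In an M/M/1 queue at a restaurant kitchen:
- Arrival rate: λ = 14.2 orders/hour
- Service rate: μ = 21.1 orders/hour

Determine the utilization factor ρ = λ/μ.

Server utilization: ρ = λ/μ
ρ = 14.2/21.1 = 0.6730
The server is busy 67.30% of the time.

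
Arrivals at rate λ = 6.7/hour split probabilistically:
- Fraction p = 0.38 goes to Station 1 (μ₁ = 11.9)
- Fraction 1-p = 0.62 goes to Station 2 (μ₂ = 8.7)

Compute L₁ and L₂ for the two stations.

Effective rates: λ₁ = 6.7×0.38 = 2.546, λ₂ = 6.7×0.62 = 4.154
Station 1: ρ₁ = 2.546/11.9 = 0.21395, L₁ = ρ₁/(1-ρ₁) = 0.21395/(1-0.21395) = 0.2722
Station 2: ρ₂ = 4.154/8.7 = 0.47747, L₂ = ρ₂/(1-ρ₂) = 0.47747/(1-0.47747) = 0.9138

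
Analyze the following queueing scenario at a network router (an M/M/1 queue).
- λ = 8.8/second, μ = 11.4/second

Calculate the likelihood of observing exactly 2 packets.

ρ = λ/μ = 8.8/11.4 = 0.7719
P(n) = (1-ρ)ρⁿ
P(2) = (1-0.7719) × 0.7719^2
P(2) = 0.2281 × 0.5958
P(2) = 0.1359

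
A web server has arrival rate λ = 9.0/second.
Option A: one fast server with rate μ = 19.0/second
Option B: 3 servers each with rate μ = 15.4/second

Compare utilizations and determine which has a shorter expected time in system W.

Option A: single server μ = 19.0 (M/M/1)
  ρ_A = 9.0/19.0 = 0.4737
  W_A = 1/(μ-λ) = 1/(19.0-9.0) = 1/10.00 = 0.1000

Option B: 3 servers μ = 15.4 (M/M/3)
  ρ_B = λ/(cμ) = 9.0/(3×15.4) = 0.1948
  Offered load a = λ/μ = cρ = 9.0/15.4 = 0.5844
  P₀ = [ Σₙ₌₀^2 aⁿ/n! + a^3/(3!(1-ρ)) ]⁻¹
  Σ = a^0/0! + a^1/1! + a^2/2! = 1.0000 + 0.5844 + 0.1708 = 1.7552
  a^3/(3!(1-ρ)) = 0.19960/(6 × 0.80519) = 0.04132
  P₀ = 1/(1.7552 + 0.04132) = 0.5566
  Lq = P₀·a^3·ρ / (3!(1-ρ)²) = 0.5566 × 0.1996 × 0.1948 / (6 × 0.6483) = 0.005564
  Wq_B = Lq/λ = 0.005564/9.0 = 0.00061822
  W_B = Wq_B + 1/μ = 0.00061822 + 0.064935 = 0.06555

Since W_B = 0.06555 < W_A = 0.1000, Option B (multiple servers) has the shorter time in system.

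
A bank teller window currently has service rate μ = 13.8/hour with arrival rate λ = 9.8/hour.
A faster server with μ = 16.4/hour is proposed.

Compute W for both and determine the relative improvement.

System 1: ρ₁ = 9.8/13.8 = 0.7101, W₁ = 1/(13.8-9.8) = 0.25000
System 2: ρ₂ = 9.8/16.4 = 0.5976, W₂ = 1/(16.4-9.8) = 0.15152
Improvement: (W₁-W₂)/W₁ = (0.25000-0.15152)/0.25000 = 39.39%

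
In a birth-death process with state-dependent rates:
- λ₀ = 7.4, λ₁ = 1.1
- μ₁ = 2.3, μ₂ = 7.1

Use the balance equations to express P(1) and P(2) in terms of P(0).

Balance equations:
State 0: λ₀P₀ = μ₁P₁ → P₁ = (λ₀/μ₁)P₀ = (7.4/2.3)P₀ = 3.2174P₀
State 1: P₂ = (λ₀λ₁)/(μ₁μ₂)P₀ = (7.4×1.1)/(2.3×7.1)P₀ = 0.4985P₀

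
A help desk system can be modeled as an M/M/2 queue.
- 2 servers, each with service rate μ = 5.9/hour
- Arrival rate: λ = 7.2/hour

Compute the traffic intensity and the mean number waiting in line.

Traffic intensity: ρ = λ/(cμ) = 7.2/(2×5.9) = 0.6102
Since ρ = 0.6102 < 1, system is stable.
Offered load a = λ/μ = cρ = 7.2/5.9 = 1.2203
P₀ = [ Σₙ₌₀^1 aⁿ/n! + a^2/(2!(1-ρ)) ]⁻¹
Σ = a^0/0! + a^1/1! = 1.0000 + 1.2203 = 2.2203
a^2/(2!(1-ρ)) = 1.4892/(2 × 0.38983) = 1.9101
P₀ = 1/(2.2203 + 1.9101) = 0.2421
Lq = P₀·a^2·ρ / (2!(1-ρ)²) = 0.24211 × 1.4892 × 0.61017 / (2 × 0.15197) = 0.7238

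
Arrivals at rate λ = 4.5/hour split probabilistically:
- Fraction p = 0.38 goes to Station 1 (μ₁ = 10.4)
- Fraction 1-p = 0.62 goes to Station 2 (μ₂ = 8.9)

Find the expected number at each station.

Effective rates: λ₁ = 4.5×0.38 = 1.71, λ₂ = 4.5×0.62 = 2.79
Station 1: ρ₁ = 1.71/10.4 = 0.16442, L₁ = ρ₁/(1-ρ₁) = 0.16442/(1-0.16442) = 0.1968
Station 2: ρ₂ = 2.79/8.9 = 0.31348, L₂ = ρ₂/(1-ρ₂) = 0.31348/(1-0.31348) = 0.4566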